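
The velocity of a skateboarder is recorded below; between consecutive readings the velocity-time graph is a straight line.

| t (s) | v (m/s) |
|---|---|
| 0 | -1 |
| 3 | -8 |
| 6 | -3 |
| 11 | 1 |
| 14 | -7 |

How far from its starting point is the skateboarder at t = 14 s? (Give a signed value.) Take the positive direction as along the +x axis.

-44 m

Displacement is the signed area under the v-t curve.
0–3 s: ½(-1 + -8)(3) = -13.5 m
3–6 s: ½(-8 + -3)(3) = -16.5 m
6–11 s: ½(-3 + 1)(5) = -5 m
11–14 s: ½(1 + -7)(3) = -9 m
Net displacement = -44 m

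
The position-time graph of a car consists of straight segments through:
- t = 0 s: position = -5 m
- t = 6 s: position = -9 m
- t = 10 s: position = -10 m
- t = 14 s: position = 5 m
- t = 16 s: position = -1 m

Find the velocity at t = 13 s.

Velocity is the slope of the x-t graph on 10–14 s: (5 − -10)/(14 − 10) = 3.75 m/s.

3.75 m/s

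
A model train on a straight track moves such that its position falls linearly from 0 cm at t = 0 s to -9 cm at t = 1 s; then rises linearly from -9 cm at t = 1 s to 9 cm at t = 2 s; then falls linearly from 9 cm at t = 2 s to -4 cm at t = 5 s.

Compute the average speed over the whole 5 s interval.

Average speed = (total path length)/(elapsed time); on a piecewise-linear x-t graph the path length is Σ|Δx|.
0–1 s: |Δx| = |-9 − 0| = 9 cm
1–2 s: |Δx| = |9 − -9| = 18 cm
2–5 s: |Δx| = |-4 − 9| = 13 cm
Total path = 40 cm; average speed = 40/5 = 8 cm/s.

8 cm/s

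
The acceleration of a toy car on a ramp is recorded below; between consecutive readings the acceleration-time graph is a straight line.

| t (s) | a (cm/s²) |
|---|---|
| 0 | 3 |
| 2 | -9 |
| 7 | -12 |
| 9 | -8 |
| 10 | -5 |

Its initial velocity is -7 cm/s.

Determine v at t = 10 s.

-92 cm/s

Δv equals the area under the a-t graph; then v = v₀ + Δv.
0–2 s: ½(3 + -9)(2) = -6 cm/s
2–7 s: ½(-9 + -12)(5) = -52.5 cm/s
7–9 s: ½(-12 + -8)(2) = -20 cm/s
9–10 s: ½(-8 + -5)(1) = -6.5 cm/s
Δv = -85 cm/s, so v(10) = -7 + (-85) = -92 cm/s.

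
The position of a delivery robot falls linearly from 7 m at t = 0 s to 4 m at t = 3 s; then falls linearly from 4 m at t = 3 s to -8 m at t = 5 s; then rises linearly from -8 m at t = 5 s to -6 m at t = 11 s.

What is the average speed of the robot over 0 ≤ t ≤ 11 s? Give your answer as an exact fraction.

17/11 m/s

Average speed = (total path length)/(elapsed time); on a piecewise-linear x-t graph the path length is Σ|Δx|.
0–3 s: |Δx| = |4 − 7| = 3 m
3–5 s: |Δx| = |-8 − 4| = 12 m
5–11 s: |Δx| = |-6 − -8| = 2 m
Total path = 17 m; average speed = 17/11 = 17/11 m/s.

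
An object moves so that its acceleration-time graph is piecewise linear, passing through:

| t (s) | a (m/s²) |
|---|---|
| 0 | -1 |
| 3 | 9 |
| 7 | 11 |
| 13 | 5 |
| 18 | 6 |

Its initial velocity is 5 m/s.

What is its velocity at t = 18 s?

Δv equals the area under the a-t graph; then v = v₀ + Δv.
0–3 s: ½(-1 + 9)(3) = 12 m/s
3–7 s: ½(9 + 11)(4) = 40 m/s
7–13 s: ½(11 + 5)(6) = 48 m/s
13–18 s: ½(5 + 6)(5) = 27.5 m/s
Δv = 127.5 m/s, so v(18) = 5 + (127.5) = 132.5 m/s.

132.5 m/s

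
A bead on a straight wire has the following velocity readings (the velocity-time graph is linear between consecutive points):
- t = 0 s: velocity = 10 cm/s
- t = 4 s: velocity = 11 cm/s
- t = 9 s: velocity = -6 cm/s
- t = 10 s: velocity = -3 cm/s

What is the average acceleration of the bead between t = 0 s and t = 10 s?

-1.3 cm/s²

Average acceleration = Δv/Δt = (-3 − 10)/(10 − 0) = -1.3 cm/s².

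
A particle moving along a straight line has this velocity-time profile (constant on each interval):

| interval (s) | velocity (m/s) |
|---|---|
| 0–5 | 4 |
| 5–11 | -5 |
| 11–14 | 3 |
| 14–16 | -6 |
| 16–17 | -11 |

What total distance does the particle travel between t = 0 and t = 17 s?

82 m

Distance (not displacement) is the total path length: add the absolute areas under v-t.
0–5 s: |4| × 5 = 20 m
5–11 s: |-5| × 6 = 30 m
11–14 s: |3| × 3 = 9 m
14–16 s: |-6| × 2 = 12 m
16–17 s: |-11| × 1 = 11 m
Total distance = 82 m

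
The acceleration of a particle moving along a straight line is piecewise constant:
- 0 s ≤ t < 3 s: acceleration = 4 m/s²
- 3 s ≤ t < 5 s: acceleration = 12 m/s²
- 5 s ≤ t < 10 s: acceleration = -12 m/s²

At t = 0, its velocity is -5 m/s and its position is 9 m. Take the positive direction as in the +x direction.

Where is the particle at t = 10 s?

On each constant-a segment, Δv = aΔt and Δx = v₀Δt + ½aΔt²; chain segment to segment.
0–3 s: v starts -5 m/s; Δx = -5·3 + ½·4·3² = 3 m; v ends 7 m/s.
3–5 s: v starts 7 m/s; Δx = 7·2 + ½·12·2² = 38 m; v ends 31 m/s.
5–10 s: v starts 31 m/s; Δx = 31·5 + ½·-12·5² = 5 m; v ends -29 m/s.
x(10) = 9 + Σ Δx = 55 m.

55 m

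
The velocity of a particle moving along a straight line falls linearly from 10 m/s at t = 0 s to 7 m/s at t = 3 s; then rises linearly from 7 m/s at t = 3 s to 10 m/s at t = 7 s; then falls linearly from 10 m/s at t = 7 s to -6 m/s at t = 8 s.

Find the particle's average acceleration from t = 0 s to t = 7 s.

Average acceleration = Δv/Δt = (10 − 10)/(7 − 0) = 0 m/s².

0 m/s²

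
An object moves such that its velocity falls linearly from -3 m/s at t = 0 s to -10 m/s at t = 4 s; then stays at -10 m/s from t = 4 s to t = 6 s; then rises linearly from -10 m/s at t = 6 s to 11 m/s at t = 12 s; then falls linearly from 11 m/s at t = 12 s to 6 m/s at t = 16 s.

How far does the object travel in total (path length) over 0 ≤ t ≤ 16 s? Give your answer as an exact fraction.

781/7 m

Total distance travelled is ∫|v| dt — sum the magnitudes of each area piece.
0–4 s: |½(-3 + -10)(4)| = 26 m
4–6 s: |-10| × 2 = 20 m
6–12 s: v = 0 at t = 62/7 s; triangle areas 100/7 + 121/7 = 221/7 m
12–16 s: |½(11 + 6)(4)| = 34 m
Total distance = 781/7 m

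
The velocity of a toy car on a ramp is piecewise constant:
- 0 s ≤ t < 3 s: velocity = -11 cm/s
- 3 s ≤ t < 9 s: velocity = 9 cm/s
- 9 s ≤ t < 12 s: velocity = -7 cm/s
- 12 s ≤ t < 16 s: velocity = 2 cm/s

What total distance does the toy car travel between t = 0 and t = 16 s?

Total distance travelled is ∫|v| dt — sum the magnitudes of each area piece.
0–3 s: |-11| × 3 = 33 cm
3–9 s: |9| × 6 = 54 cm
9–12 s: |-7| × 3 = 21 cm
12–16 s: |2| × 4 = 8 cm
Total distance = 116 cm

116 cm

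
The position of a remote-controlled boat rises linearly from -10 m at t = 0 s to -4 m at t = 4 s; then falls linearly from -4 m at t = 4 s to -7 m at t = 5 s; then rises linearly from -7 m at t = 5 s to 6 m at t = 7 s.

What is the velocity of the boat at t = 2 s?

1.5 m/s

Velocity is the slope of the x-t graph on 0–4 s: (-4 − -10)/(4 − 0) = 1.5 m/s.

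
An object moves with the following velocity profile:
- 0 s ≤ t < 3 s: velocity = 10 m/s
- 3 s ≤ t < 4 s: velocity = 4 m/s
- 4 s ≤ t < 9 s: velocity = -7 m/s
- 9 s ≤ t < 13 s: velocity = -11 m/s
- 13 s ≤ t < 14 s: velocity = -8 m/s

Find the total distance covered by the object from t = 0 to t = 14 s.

121 m

Total distance travelled is ∫|v| dt — sum the magnitudes of each area piece.
0–3 s: |10| × 3 = 30 m
3–4 s: |4| × 1 = 4 m
4–9 s: |-7| × 5 = 35 m
9–13 s: |-11| × 4 = 44 m
13–14 s: |-8| × 1 = 8 m
Total distance = 121 m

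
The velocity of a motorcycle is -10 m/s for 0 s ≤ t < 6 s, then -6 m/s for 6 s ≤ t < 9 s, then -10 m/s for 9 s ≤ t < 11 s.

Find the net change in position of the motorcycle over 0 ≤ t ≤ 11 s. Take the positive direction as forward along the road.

Net displacement equals the area under the velocity-time graph (areas below the axis count negative).
0–6 s: -10 × 6 = -60 m
6–9 s: -6 × 3 = -18 m
9–11 s: -10 × 2 = -20 m
Net displacement = -98 m

-98 m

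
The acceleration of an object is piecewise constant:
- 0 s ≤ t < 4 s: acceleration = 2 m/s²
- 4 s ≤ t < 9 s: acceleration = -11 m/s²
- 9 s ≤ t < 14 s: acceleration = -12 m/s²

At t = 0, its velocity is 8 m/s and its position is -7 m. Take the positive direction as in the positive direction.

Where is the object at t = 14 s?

-361.5 m

On each constant-a segment, Δv = aΔt and Δx = v₀Δt + ½aΔt²; chain segment to segment.
0–4 s: v starts 8 m/s; Δx = 8·4 + ½·2·4² = 48 m; v ends 16 m/s.
4–9 s: v starts 16 m/s; Δx = 16·5 + ½·-11·5² = -57.5 m; v ends -39 m/s.
9–14 s: v starts -39 m/s; Δx = -39·5 + ½·-12·5² = -345 m; v ends -99 m/s.
x(14) = -7 + Σ Δx = -361.5 m.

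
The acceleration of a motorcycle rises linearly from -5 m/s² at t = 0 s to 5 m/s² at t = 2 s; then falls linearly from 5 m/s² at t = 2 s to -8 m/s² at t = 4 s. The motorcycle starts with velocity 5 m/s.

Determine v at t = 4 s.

2 m/s

Δv equals the area under the a-t graph; then v = v₀ + Δv.
0–2 s: ½(-5 + 5)(2) = 0 m/s
2–4 s: ½(5 + -8)(2) = -3 m/s
Δv = -3 m/s, so v(4) = 5 + (-3) = 2 m/s.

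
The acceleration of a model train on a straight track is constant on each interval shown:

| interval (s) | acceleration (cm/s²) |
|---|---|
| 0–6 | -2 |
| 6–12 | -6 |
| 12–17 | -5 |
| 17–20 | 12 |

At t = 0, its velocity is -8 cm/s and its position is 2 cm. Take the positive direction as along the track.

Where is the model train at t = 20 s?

On each constant-a segment, Δv = aΔt and Δx = v₀Δt + ½aΔt²; chain segment to segment.
0–6 s: v starts -8 cm/s; Δx = -8·6 + ½·-2·6² = -84 cm; v ends -20 cm/s.
6–12 s: v starts -20 cm/s; Δx = -20·6 + ½·-6·6² = -228 cm; v ends -56 cm/s.
12–17 s: v starts -56 cm/s; Δx = -56·5 + ½·-5·5² = -342.5 cm; v ends -81 cm/s.
17–20 s: v starts -81 cm/s; Δx = -81·3 + ½·12·3² = -189 cm; v ends -45 cm/s.
x(20) = 2 + Σ Δx = -841.5 cm.

-841.5 cm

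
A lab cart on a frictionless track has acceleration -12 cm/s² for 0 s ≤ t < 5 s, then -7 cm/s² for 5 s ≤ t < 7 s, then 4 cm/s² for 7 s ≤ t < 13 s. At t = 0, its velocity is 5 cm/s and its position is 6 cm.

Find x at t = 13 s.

On each constant-a segment, Δv = aΔt and Δx = v₀Δt + ½aΔt²; chain segment to segment.
0–5 s: v starts 5 cm/s; Δx = 5·5 + ½·-12·5² = -125 cm; v ends -55 cm/s.
5–7 s: v starts -55 cm/s; Δx = -55·2 + ½·-7·2² = -124 cm; v ends -69 cm/s.
7–13 s: v starts -69 cm/s; Δx = -69·6 + ½·4·6² = -342 cm; v ends -45 cm/s.
x(13) = 6 + Σ Δx = -585 cm.

-585 cm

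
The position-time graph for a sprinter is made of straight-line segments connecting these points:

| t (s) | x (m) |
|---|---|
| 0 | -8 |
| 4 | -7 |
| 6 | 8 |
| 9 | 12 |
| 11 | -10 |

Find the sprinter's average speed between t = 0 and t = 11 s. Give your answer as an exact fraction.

Average speed = (total path length)/(elapsed time); on a piecewise-linear x-t graph the path length is Σ|Δx|.
0–4 s: |Δx| = |-7 − -8| = 1 m
4–6 s: |Δx| = |8 − -7| = 15 m
6–9 s: |Δx| = |12 − 8| = 4 m
9–11 s: |Δx| = |-10 − 12| = 22 m
Total path = 42 m; average speed = 42/11 = 42/11 m/s.

42/11 m/s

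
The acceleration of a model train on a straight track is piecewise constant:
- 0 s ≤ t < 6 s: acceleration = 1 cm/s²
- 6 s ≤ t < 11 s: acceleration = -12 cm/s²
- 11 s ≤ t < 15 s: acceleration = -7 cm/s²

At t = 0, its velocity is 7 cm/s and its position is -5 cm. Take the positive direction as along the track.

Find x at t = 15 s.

On each constant-a segment, Δv = aΔt and Δx = v₀Δt + ½aΔt²; chain segment to segment.
0–6 s: v starts 7 cm/s; Δx = 7·6 + ½·1·6² = 60 cm; v ends 13 cm/s.
6–11 s: v starts 13 cm/s; Δx = 13·5 + ½·-12·5² = -85 cm; v ends -47 cm/s.
11–15 s: v starts -47 cm/s; Δx = -47·4 + ½·-7·4² = -244 cm; v ends -75 cm/s.
x(15) = -5 + Σ Δx = -274 cm.

-274 cm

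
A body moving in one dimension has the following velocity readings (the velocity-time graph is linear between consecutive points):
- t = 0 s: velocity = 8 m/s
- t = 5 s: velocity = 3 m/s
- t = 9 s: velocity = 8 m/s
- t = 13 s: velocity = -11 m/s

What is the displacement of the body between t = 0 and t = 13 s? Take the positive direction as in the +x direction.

43.5 m

Displacement is the signed area under the v-t curve.
0–5 s: ½(8 + 3)(5) = 27.5 m
5–9 s: ½(3 + 8)(4) = 22 m
9–13 s: ½(8 + -11)(4) = -6 m
Net displacement = 43.5 m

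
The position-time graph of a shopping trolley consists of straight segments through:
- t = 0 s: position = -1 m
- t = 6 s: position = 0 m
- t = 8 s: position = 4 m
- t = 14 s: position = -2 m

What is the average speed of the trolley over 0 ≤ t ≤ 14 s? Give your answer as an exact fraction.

Average speed = (total path length)/(elapsed time); on a piecewise-linear x-t graph the path length is Σ|Δx|.
0–6 s: |Δx| = |0 − -1| = 1 m
6–8 s: |Δx| = |4 − 0| = 4 m
8–14 s: |Δx| = |-2 − 4| = 6 m
Total path = 11 m; average speed = 11/14 = 11/14 m/s.

11/14 m/s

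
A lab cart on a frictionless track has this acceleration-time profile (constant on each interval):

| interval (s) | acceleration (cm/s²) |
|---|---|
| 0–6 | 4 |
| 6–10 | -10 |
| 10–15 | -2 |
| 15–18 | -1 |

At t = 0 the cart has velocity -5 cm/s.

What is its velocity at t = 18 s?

-34 cm/s

Δv equals the area under the a-t graph; then v = v₀ + Δv.
0–6 s: 4 × 6 = 24 cm/s
6–10 s: -10 × 4 = -40 cm/s
10–15 s: -2 × 5 = -10 cm/s
15–18 s: -1 × 3 = -3 cm/s
Δv = -29 cm/s, so v(18) = -5 + (-29) = -34 cm/s.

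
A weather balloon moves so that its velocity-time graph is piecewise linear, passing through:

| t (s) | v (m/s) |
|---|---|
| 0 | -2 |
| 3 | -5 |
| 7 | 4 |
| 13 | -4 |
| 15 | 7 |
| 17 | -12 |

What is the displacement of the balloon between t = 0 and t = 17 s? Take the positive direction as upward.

-14.5 m

Displacement is the signed area under the v-t curve.
0–3 s: ½(-2 + -5)(3) = -10.5 m
3–7 s: ½(-5 + 4)(4) = -2 m
7–13 s: ½(4 + -4)(6) = 0 m
13–15 s: ½(-4 + 7)(2) = 3 m
15–17 s: ½(7 + -12)(2) = -5 m
Net displacement = -14.5 m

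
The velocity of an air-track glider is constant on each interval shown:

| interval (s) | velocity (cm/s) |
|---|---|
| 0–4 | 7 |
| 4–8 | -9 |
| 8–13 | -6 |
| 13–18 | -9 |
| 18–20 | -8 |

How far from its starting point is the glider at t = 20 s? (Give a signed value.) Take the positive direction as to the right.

Net displacement equals the area under the velocity-time graph (areas below the axis count negative).
0–4 s: 7 × 4 = 28 cm
4–8 s: -9 × 4 = -36 cm
8–13 s: -6 × 5 = -30 cm
13–18 s: -9 × 5 = -45 cm
18–20 s: -8 × 2 = -16 cm
Net displacement = -99 cm

-99 cm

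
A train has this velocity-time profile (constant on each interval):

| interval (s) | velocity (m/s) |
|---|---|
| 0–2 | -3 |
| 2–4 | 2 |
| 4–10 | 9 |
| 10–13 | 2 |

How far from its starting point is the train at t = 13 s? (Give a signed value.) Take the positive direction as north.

58 m

Net displacement equals the area under the velocity-time graph (areas below the axis count negative).
0–2 s: -3 × 2 = -6 m
2–4 s: 2 × 2 = 4 m
4–10 s: 9 × 6 = 54 m
10–13 s: 2 × 3 = 6 m
Net displacement = 58 m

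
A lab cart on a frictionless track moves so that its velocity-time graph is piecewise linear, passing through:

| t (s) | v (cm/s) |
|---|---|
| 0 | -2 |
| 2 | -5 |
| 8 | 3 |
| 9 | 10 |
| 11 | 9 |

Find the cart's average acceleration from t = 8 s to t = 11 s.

Average acceleration = Δv/Δt = (9 − 3)/(11 − 8) = 2 cm/s².

2 cm/s²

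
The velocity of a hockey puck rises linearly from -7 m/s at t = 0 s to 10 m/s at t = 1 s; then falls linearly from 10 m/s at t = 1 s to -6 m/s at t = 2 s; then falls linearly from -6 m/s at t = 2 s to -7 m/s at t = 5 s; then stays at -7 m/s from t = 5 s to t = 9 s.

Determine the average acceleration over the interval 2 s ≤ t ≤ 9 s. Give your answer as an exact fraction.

-1/7 m/s²

Average acceleration = Δv/Δt = (-7 − -6)/(9 − 2) = -1/7 m/s².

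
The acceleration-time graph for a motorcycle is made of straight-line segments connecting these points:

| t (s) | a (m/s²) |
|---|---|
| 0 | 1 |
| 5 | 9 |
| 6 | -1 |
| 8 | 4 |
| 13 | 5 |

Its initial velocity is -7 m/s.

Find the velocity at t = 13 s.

Δv equals the area under the a-t graph; then v = v₀ + Δv.
0–5 s: ½(1 + 9)(5) = 25 m/s
5–6 s: ½(9 + -1)(1) = 4 m/s
6–8 s: ½(-1 + 4)(2) = 3 m/s
8–13 s: ½(4 + 5)(5) = 22.5 m/s
Δv = 54.5 m/s, so v(13) = -7 + (54.5) = 47.5 m/s.

47.5 m/s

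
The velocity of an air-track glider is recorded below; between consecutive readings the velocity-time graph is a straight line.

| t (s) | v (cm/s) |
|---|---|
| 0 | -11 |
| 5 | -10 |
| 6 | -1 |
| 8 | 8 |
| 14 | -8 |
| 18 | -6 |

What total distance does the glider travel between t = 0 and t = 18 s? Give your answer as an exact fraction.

Distance (not displacement) is the total path length: add the absolute areas under v-t.
0–5 s: |½(-11 + -10)(5)| = 52.5 cm
5–6 s: |½(-10 + -1)(1)| = 5.5 cm
6–8 s: v = 0 at t = 56/9 s; triangle areas 1/9 + 64/9 = 65/9 cm
8–14 s: v = 0 at t = 11 s; triangle areas 12 + 12 = 24 cm
14–18 s: |½(-8 + -6)(4)| = 28 cm
Total distance = 1055/9 cm

1055/9 cm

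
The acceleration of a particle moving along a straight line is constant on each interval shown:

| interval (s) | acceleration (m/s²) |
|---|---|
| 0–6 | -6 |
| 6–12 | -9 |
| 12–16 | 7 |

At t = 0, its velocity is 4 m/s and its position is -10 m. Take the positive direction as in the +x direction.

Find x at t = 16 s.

On each constant-a segment, Δv = aΔt and Δx = v₀Δt + ½aΔt²; chain segment to segment.
0–6 s: v starts 4 m/s; Δx = 4·6 + ½·-6·6² = -84 m; v ends -32 m/s.
6–12 s: v starts -32 m/s; Δx = -32·6 + ½·-9·6² = -354 m; v ends -86 m/s.
12–16 s: v starts -86 m/s; Δx = -86·4 + ½·7·4² = -288 m; v ends -58 m/s.
x(16) = -10 + Σ Δx = -736 m.

-736 m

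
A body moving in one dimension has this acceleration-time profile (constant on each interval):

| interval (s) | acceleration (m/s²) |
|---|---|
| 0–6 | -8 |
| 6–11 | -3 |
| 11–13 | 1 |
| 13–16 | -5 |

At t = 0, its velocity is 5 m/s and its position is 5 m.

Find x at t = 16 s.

On each constant-a segment, Δv = aΔt and Δx = v₀Δt + ½aΔt²; chain segment to segment.
0–6 s: v starts 5 m/s; Δx = 5·6 + ½·-8·6² = -114 m; v ends -43 m/s.
6–11 s: v starts -43 m/s; Δx = -43·5 + ½·-3·5² = -252.5 m; v ends -58 m/s.
11–13 s: v starts -58 m/s; Δx = -58·2 + ½·1·2² = -114 m; v ends -56 m/s.
13–16 s: v starts -56 m/s; Δx = -56·3 + ½·-5·3² = -190.5 m; v ends -71 m/s.
x(16) = 5 + Σ Δx = -666 m.

-666 m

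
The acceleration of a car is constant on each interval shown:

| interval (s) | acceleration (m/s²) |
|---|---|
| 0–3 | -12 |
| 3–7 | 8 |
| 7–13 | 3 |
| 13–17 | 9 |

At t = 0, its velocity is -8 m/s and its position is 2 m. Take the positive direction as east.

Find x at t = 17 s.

On each constant-a segment, Δv = aΔt and Δx = v₀Δt + ½aΔt²; chain segment to segment.
0–3 s: v starts -8 m/s; Δx = -8·3 + ½·-12·3² = -78 m; v ends -44 m/s.
3–7 s: v starts -44 m/s; Δx = -44·4 + ½·8·4² = -112 m; v ends -12 m/s.
7–13 s: v starts -12 m/s; Δx = -12·6 + ½·3·6² = -18 m; v ends 6 m/s.
13–17 s: v starts 6 m/s; Δx = 6·4 + ½·9·4² = 96 m; v ends 42 m/s.
x(17) = 2 + Σ Δx = -110 m.

-110 m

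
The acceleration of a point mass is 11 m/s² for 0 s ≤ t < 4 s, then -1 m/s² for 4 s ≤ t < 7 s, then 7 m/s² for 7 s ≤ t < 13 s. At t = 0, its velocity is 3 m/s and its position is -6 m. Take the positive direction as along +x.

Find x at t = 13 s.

On each constant-a segment, Δv = aΔt and Δx = v₀Δt + ½aΔt²; chain segment to segment.
0–4 s: v starts 3 m/s; Δx = 3·4 + ½·11·4² = 100 m; v ends 47 m/s.
4–7 s: v starts 47 m/s; Δx = 47·3 + ½·-1·3² = 136.5 m; v ends 44 m/s.
7–13 s: v starts 44 m/s; Δx = 44·6 + ½·7·6² = 390 m; v ends 86 m/s.
x(13) = -6 + Σ Δx = 620.5 m.

620.5 m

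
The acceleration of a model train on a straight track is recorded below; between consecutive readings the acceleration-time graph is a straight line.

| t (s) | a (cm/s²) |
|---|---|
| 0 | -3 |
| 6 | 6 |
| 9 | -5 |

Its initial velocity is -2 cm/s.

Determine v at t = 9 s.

Δv equals the area under the a-t graph; then v = v₀ + Δv.
0–6 s: ½(-3 + 6)(6) = 9 cm/s
6–9 s: ½(6 + -5)(3) = 1.5 cm/s
Δv = 10.5 cm/s, so v(9) = -2 + (10.5) = 8.5 cm/s.

8.5 cm/s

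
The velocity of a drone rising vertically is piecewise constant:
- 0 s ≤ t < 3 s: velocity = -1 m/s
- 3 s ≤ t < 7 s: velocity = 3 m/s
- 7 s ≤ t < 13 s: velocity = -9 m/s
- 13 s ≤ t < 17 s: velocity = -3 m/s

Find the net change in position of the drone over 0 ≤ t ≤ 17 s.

Displacement is the signed area under the v-t curve.
0–3 s: -1 × 3 = -3 m
3–7 s: 3 × 4 = 12 m
7–13 s: -9 × 6 = -54 m
13–17 s: -3 × 4 = -12 m
Net displacement = -57 m

-57 m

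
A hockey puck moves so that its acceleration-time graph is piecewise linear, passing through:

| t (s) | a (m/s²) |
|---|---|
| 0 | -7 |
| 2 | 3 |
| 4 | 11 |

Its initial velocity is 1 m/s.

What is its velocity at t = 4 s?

Δv equals the area under the a-t graph; then v = v₀ + Δv.
0–2 s: ½(-7 + 3)(2) = -4 m/s
2–4 s: ½(3 + 11)(2) = 14 m/s
Δv = 10 m/s, so v(4) = 1 + (10) = 11 m/s.

11 m/s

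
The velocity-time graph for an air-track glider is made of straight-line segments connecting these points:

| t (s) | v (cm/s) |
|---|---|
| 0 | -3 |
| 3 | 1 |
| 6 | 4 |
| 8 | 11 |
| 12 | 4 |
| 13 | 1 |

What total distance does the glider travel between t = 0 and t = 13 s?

58.75 cm

Total distance travelled is ∫|v| dt — sum the magnitudes of each area piece.
0–3 s: v = 0 at t = 2.25 s; triangle areas 3.375 + 0.375 = 3.75 cm
3–6 s: |½(1 + 4)(3)| = 7.5 cm
6–8 s: |½(4 + 11)(2)| = 15 cm
8–12 s: |½(11 + 4)(4)| = 30 cm
12–13 s: |½(4 + 1)(1)| = 2.5 cm
Total distance = 58.75 cm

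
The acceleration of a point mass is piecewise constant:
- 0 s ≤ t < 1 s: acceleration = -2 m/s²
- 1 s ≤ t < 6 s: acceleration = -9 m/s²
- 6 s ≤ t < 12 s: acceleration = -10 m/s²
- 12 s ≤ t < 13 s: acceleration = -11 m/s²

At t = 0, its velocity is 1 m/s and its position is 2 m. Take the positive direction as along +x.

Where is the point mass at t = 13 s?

-683 m

On each constant-a segment, Δv = aΔt and Δx = v₀Δt + ½aΔt²; chain segment to segment.
0–1 s: v starts 1 m/s; Δx = 1·1 + ½·-2·1² = 0 m; v ends -1 m/s.
1–6 s: v starts -1 m/s; Δx = -1·5 + ½·-9·5² = -117.5 m; v ends -46 m/s.
6–12 s: v starts -46 m/s; Δx = -46·6 + ½·-10·6² = -456 m; v ends -106 m/s.
12–13 s: v starts -106 m/s; Δx = -106·1 + ½·-11·1² = -111.5 m; v ends -117 m/s.
x(13) = 2 + Σ Δx = -683 m.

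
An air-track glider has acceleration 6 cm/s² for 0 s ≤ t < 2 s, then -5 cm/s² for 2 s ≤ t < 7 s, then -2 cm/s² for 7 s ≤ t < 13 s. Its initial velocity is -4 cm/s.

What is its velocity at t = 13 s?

-29 cm/s

Δv equals the area under the a-t graph; then v = v₀ + Δv.
0–2 s: 6 × 2 = 12 cm/s
2–7 s: -5 × 5 = -25 cm/s
7–13 s: -2 × 6 = -12 cm/s
Δv = -25 cm/s, so v(13) = -4 + (-25) = -29 cm/s.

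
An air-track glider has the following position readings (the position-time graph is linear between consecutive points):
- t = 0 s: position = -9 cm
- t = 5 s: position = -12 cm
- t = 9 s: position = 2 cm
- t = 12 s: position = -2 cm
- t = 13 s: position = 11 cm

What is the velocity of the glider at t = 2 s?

-0.6 cm/s

Velocity is the slope of the x-t graph on 0–5 s: (-12 − -9)/(5 − 0) = -0.6 cm/s.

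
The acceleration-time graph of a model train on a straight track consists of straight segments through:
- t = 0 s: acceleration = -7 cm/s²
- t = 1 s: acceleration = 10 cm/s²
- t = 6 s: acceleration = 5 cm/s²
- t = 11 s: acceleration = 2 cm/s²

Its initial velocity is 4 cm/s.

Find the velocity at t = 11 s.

60.5 cm/s

Δv equals the area under the a-t graph; then v = v₀ + Δv.
0–1 s: ½(-7 + 10)(1) = 1.5 cm/s
1–6 s: ½(10 + 5)(5) = 37.5 cm/s
6–11 s: ½(5 + 2)(5) = 17.5 cm/s
Δv = 56.5 cm/s, so v(11) = 4 + (56.5) = 60.5 cm/s.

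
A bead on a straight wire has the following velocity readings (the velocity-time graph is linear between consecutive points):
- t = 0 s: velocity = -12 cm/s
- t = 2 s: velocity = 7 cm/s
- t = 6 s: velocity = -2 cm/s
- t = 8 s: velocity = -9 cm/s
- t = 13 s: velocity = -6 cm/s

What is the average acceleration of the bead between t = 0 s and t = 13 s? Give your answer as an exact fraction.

Average acceleration = Δv/Δt = (-6 − -12)/(13 − 0) = 6/13 cm/s².

6/13 cm/s²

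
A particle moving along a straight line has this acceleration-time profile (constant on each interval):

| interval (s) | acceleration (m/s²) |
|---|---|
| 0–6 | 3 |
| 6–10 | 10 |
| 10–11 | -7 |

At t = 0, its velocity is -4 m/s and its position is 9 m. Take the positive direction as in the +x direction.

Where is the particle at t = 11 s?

On each constant-a segment, Δv = aΔt and Δx = v₀Δt + ½aΔt²; chain segment to segment.
0–6 s: v starts -4 m/s; Δx = -4·6 + ½·3·6² = 30 m; v ends 14 m/s.
6–10 s: v starts 14 m/s; Δx = 14·4 + ½·10·4² = 136 m; v ends 54 m/s.
10–11 s: v starts 54 m/s; Δx = 54·1 + ½·-7·1² = 50.5 m; v ends 47 m/s.
x(11) = 9 + Σ Δx = 225.5 m.

225.5 m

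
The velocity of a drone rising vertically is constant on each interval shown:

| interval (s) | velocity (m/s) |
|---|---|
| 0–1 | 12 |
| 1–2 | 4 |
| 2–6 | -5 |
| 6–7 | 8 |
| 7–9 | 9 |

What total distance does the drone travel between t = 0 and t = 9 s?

62 m

Total distance travelled is ∫|v| dt — sum the magnitudes of each area piece.
0–1 s: |12| × 1 = 12 m
1–2 s: |4| × 1 = 4 m
2–6 s: |-5| × 4 = 20 m
6–7 s: |8| × 1 = 8 m
7–9 s: |9| × 2 = 18 m
Total distance = 62 m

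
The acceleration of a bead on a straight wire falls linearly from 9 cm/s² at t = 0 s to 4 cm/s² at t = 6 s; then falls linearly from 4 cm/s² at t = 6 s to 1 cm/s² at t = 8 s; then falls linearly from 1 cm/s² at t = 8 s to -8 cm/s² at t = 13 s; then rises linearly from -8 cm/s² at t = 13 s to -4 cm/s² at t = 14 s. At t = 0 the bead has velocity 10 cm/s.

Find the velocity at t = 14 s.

Δv equals the area under the a-t graph; then v = v₀ + Δv.
0–6 s: ½(9 + 4)(6) = 39 cm/s
6–8 s: ½(4 + 1)(2) = 5 cm/s
8–13 s: ½(1 + -8)(5) = -17.5 cm/s
13–14 s: ½(-8 + -4)(1) = -6 cm/s
Δv = 20.5 cm/s, so v(14) = 10 + (20.5) = 30.5 cm/s.

30.5 cm/s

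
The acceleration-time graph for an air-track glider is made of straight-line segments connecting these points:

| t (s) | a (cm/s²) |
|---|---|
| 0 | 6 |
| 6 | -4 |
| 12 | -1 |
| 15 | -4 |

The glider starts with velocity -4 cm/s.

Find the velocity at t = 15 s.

-20.5 cm/s

Δv equals the area under the a-t graph; then v = v₀ + Δv.
0–6 s: ½(6 + -4)(6) = 6 cm/s
6–12 s: ½(-4 + -1)(6) = -15 cm/s
12–15 s: ½(-1 + -4)(3) = -7.5 cm/s
Δv = -16.5 cm/s, so v(15) = -4 + (-16.5) = -20.5 cm/s.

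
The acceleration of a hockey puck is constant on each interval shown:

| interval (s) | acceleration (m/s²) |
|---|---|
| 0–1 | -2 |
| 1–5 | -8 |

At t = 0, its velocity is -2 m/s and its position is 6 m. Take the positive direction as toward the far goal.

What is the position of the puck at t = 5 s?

On each constant-a segment, Δv = aΔt and Δx = v₀Δt + ½aΔt²; chain segment to segment.
0–1 s: v starts -2 m/s; Δx = -2·1 + ½·-2·1² = -3 m; v ends -4 m/s.
1–5 s: v starts -4 m/s; Δx = -4·4 + ½·-8·4² = -80 m; v ends -36 m/s.
x(5) = 6 + Σ Δx = -77 m.

-77 m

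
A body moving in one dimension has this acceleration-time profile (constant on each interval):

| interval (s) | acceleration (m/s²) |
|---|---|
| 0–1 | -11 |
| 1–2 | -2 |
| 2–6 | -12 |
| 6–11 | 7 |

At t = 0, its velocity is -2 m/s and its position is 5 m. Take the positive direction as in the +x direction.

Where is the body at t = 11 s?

On each constant-a segment, Δv = aΔt and Δx = v₀Δt + ½aΔt²; chain segment to segment.
0–1 s: v starts -2 m/s; Δx = -2·1 + ½·-11·1² = -7.5 m; v ends -13 m/s.
1–2 s: v starts -13 m/s; Δx = -13·1 + ½·-2·1² = -14 m; v ends -15 m/s.
2–6 s: v starts -15 m/s; Δx = -15·4 + ½·-12·4² = -156 m; v ends -63 m/s.
6–11 s: v starts -63 m/s; Δx = -63·5 + ½·7·5² = -227.5 m; v ends -28 m/s.
x(11) = 5 + Σ Δx = -400 m.

-400 m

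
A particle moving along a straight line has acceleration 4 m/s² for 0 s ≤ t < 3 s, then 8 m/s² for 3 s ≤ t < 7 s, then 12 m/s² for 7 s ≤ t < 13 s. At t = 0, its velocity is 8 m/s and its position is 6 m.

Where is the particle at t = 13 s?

720 m

On each constant-a segment, Δv = aΔt and Δx = v₀Δt + ½aΔt²; chain segment to segment.
0–3 s: v starts 8 m/s; Δx = 8·3 + ½·4·3² = 42 m; v ends 20 m/s.
3–7 s: v starts 20 m/s; Δx = 20·4 + ½·8·4² = 144 m; v ends 52 m/s.
7–13 s: v starts 52 m/s; Δx = 52·6 + ½·12·6² = 528 m; v ends 124 m/s.
x(13) = 6 + Σ Δx = 720 m.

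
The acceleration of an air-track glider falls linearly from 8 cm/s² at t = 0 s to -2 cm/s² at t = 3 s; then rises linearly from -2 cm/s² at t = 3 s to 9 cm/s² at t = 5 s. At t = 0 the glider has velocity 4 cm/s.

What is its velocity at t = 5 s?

Δv equals the area under the a-t graph; then v = v₀ + Δv.
0–3 s: ½(8 + -2)(3) = 9 cm/s
3–5 s: ½(-2 + 9)(2) = 7 cm/s
Δv = 16 cm/s, so v(5) = 4 + (16) = 20 cm/s.

20 cm/s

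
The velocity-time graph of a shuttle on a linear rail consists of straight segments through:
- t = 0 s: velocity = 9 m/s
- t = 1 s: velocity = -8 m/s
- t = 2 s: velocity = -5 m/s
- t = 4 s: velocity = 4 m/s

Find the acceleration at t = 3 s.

4.5 m/s²

Acceleration is the slope of the v-t graph on 2–4 s: (4 − -5)/(4 − 2) = 4.5 m/s².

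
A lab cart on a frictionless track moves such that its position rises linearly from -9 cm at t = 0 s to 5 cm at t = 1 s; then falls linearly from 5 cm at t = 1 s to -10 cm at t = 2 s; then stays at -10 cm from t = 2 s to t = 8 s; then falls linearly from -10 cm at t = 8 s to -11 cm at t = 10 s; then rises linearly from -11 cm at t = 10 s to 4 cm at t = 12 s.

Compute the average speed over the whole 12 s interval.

3.75 cm/s

Average speed = (total path length)/(elapsed time); on a piecewise-linear x-t graph the path length is Σ|Δx|.
0–1 s: |Δx| = |5 − -9| = 14 cm
1–2 s: |Δx| = |-10 − 5| = 15 cm
2–8 s: |Δx| = |-10 − -10| = 0 cm
8–10 s: |Δx| = |-11 − -10| = 1 cm
10–12 s: |Δx| = |4 − -11| = 15 cm
Total path = 45 cm; average speed = 45/12 = 3.75 cm/s.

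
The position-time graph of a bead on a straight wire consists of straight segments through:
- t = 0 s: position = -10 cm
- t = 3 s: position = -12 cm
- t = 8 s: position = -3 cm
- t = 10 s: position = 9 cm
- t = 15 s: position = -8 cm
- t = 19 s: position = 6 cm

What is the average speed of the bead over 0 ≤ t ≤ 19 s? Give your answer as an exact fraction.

Average speed = (total path length)/(elapsed time); on a piecewise-linear x-t graph the path length is Σ|Δx|.
0–3 s: |Δx| = |-12 − -10| = 2 cm
3–8 s: |Δx| = |-3 − -12| = 9 cm
8–10 s: |Δx| = |9 − -3| = 12 cm
10–15 s: |Δx| = |-8 − 9| = 17 cm
15–19 s: |Δx| = |6 − -8| = 14 cm
Total path = 54 cm; average speed = 54/19 = 54/19 cm/s.

54/19 cm/s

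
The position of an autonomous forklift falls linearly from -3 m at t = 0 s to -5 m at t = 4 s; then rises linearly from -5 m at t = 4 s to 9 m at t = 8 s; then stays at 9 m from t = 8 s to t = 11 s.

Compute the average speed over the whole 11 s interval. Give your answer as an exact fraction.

Average speed = (total path length)/(elapsed time); on a piecewise-linear x-t graph the path length is Σ|Δx|.
0–4 s: |Δx| = |-5 − -3| = 2 m
4–8 s: |Δx| = |9 − -5| = 14 m
8–11 s: |Δx| = |9 − 9| = 0 m
Total path = 16 m; average speed = 16/11 = 16/11 m/s.

16/11 m/s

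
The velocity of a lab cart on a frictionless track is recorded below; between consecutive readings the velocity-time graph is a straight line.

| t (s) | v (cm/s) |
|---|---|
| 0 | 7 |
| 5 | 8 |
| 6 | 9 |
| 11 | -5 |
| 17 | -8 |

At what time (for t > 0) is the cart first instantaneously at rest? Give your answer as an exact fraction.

v changes sign on 6–11 s (from 9 to -5); the graph is linear there, so v = 0 at t = 6 + (-9)·(11 − 6)/(-5 − 9) = 129/14 s.

t = 129/14 s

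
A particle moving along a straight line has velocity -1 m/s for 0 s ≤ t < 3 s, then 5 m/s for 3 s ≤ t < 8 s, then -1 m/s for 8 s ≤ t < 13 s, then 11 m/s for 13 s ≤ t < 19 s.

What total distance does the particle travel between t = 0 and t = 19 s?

99 m

Total distance travelled is ∫|v| dt — sum the magnitudes of each area piece.
0–3 s: |-1| × 3 = 3 m
3–8 s: |5| × 5 = 25 m
8–13 s: |-1| × 5 = 5 m
13–19 s: |11| × 6 = 66 m
Total distance = 99 m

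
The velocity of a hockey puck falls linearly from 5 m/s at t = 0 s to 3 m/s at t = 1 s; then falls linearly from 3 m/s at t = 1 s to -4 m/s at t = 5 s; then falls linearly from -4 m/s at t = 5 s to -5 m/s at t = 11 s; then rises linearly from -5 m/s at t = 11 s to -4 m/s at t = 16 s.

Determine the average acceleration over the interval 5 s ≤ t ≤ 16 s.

0 m/s²

Average acceleration = Δv/Δt = (-4 − -4)/(16 − 5) = 0 m/s².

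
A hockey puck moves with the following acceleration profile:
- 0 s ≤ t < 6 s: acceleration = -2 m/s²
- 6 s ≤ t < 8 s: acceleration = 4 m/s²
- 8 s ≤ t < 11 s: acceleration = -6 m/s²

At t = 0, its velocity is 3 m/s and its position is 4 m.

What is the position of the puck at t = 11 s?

On each constant-a segment, Δv = aΔt and Δx = v₀Δt + ½aΔt²; chain segment to segment.
0–6 s: v starts 3 m/s; Δx = 3·6 + ½·-2·6² = -18 m; v ends -9 m/s.
6–8 s: v starts -9 m/s; Δx = -9·2 + ½·4·2² = -10 m; v ends -1 m/s.
8–11 s: v starts -1 m/s; Δx = -1·3 + ½·-6·3² = -30 m; v ends -19 m/s.
x(11) = 4 + Σ Δx = -54 m.

-54 m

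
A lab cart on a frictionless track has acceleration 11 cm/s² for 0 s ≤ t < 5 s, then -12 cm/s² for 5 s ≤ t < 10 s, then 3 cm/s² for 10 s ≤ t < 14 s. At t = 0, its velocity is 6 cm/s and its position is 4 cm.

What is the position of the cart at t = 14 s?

On each constant-a segment, Δv = aΔt and Δx = v₀Δt + ½aΔt²; chain segment to segment.
0–5 s: v starts 6 cm/s; Δx = 6·5 + ½·11·5² = 167.5 cm; v ends 61 cm/s.
5–10 s: v starts 61 cm/s; Δx = 61·5 + ½·-12·5² = 155 cm; v ends 1 cm/s.
10–14 s: v starts 1 cm/s; Δx = 1·4 + ½·3·4² = 28 cm; v ends 13 cm/s.
x(14) = 4 + Σ Δx = 354.5 cm.

354.5 cm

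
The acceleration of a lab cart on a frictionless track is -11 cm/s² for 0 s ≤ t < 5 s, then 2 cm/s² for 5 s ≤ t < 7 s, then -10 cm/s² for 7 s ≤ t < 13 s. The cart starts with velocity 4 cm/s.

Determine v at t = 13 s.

Δv equals the area under the a-t graph; then v = v₀ + Δv.
0–5 s: -11 × 5 = -55 cm/s
5–7 s: 2 × 2 = 4 cm/s
7–13 s: -10 × 6 = -60 cm/s
Δv = -111 cm/s, so v(13) = 4 + (-111) = -107 cm/s.

-107 cm/s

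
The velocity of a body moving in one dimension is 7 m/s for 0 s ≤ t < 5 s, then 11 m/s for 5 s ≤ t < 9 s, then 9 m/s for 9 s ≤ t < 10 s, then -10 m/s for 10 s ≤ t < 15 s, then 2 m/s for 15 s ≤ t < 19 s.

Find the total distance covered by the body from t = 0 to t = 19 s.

146 m

Total distance travelled is ∫|v| dt — sum the magnitudes of each area piece.
0–5 s: |7| × 5 = 35 m
5–9 s: |11| × 4 = 44 m
9–10 s: |9| × 1 = 9 m
10–15 s: |-10| × 5 = 50 m
15–19 s: |2| × 4 = 8 m
Total distance = 146 m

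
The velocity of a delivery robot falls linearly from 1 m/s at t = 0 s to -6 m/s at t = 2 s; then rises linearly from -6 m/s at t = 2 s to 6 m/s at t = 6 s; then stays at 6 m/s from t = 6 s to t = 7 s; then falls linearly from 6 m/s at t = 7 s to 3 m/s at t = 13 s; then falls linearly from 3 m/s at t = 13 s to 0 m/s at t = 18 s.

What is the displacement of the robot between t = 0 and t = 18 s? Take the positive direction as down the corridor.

Net displacement equals the area under the velocity-time graph (areas below the axis count negative).
0–2 s: ½(1 + -6)(2) = -5 m
2–6 s: ½(-6 + 6)(4) = 0 m
6–7 s: 6 × 1 = 6 m
7–13 s: ½(6 + 3)(6) = 27 m
13–18 s: ½(3 + 0)(5) = 7.5 m
Net displacement = 35.5 m

35.5 m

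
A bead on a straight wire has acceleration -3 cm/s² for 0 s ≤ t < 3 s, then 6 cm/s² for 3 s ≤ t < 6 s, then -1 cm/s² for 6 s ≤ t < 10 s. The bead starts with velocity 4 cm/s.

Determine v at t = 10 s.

Δv equals the area under the a-t graph; then v = v₀ + Δv.
0–3 s: -3 × 3 = -9 cm/s
3–6 s: 6 × 3 = 18 cm/s
6–10 s: -1 × 4 = -4 cm/s
Δv = 5 cm/s, so v(10) = 4 + (5) = 9 cm/s.

9 cm/s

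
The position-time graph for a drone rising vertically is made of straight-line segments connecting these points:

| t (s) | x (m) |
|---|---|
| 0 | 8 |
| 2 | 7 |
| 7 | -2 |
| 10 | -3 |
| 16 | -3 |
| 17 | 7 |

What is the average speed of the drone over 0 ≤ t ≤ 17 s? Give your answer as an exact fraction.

Average speed = (total path length)/(elapsed time); on a piecewise-linear x-t graph the path length is Σ|Δx|.
0–2 s: |Δx| = |7 − 8| = 1 m
2–7 s: |Δx| = |-2 − 7| = 9 m
7–10 s: |Δx| = |-3 − -2| = 1 m
10–16 s: |Δx| = |-3 − -3| = 0 m
16–17 s: |Δx| = |7 − -3| = 10 m
Total path = 21 m; average speed = 21/17 = 21/17 m/s.

21/17 m/s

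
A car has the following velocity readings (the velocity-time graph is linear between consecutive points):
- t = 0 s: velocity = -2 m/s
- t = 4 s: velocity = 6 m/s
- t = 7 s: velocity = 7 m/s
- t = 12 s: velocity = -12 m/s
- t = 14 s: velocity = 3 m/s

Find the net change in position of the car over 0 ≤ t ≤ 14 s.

Net displacement equals the area under the velocity-time graph (areas below the axis count negative).
0–4 s: ½(-2 + 6)(4) = 8 m
4–7 s: ½(6 + 7)(3) = 19.5 m
7–12 s: ½(7 + -12)(5) = -12.5 m
12–14 s: ½(-12 + 3)(2) = -9 m
Net displacement = 6 m

6 m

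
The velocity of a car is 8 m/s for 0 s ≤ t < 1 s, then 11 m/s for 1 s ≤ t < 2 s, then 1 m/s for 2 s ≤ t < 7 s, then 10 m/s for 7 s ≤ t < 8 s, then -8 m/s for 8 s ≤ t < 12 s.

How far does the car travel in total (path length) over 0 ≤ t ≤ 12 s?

Total distance travelled is ∫|v| dt — sum the magnitudes of each area piece.
0–1 s: |8| × 1 = 8 m
1–2 s: |11| × 1 = 11 m
2–7 s: |1| × 5 = 5 m
7–8 s: |10| × 1 = 10 m
8–12 s: |-8| × 4 = 32 m
Total distance = 66 m

66 m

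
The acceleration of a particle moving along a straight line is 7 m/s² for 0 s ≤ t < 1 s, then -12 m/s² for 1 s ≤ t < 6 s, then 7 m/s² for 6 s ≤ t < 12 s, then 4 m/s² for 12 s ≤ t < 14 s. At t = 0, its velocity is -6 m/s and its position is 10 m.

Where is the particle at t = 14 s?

On each constant-a segment, Δv = aΔt and Δx = v₀Δt + ½aΔt²; chain segment to segment.
0–1 s: v starts -6 m/s; Δx = -6·1 + ½·7·1² = -2.5 m; v ends 1 m/s.
1–6 s: v starts 1 m/s; Δx = 1·5 + ½·-12·5² = -145 m; v ends -59 m/s.
6–12 s: v starts -59 m/s; Δx = -59·6 + ½·7·6² = -228 m; v ends -17 m/s.
12–14 s: v starts -17 m/s; Δx = -17·2 + ½·4·2² = -26 m; v ends -9 m/s.
x(14) = 10 + Σ Δx = -391.5 m.

-391.5 m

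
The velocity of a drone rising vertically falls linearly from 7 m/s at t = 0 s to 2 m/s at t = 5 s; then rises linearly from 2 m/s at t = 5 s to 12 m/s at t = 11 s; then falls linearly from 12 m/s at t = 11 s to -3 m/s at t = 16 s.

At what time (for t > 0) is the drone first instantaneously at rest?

v changes sign on 11–16 s (from 12 to -3); the graph is linear there, so v = 0 at t = 11 + (-12)·(16 − 11)/(-3 − 12) = 15 s.

t = 15 s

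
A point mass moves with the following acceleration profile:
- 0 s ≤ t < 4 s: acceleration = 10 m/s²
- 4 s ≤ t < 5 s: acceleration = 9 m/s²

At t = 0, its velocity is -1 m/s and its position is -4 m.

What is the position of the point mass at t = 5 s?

On each constant-a segment, Δv = aΔt and Δx = v₀Δt + ½aΔt²; chain segment to segment.
0–4 s: v starts -1 m/s; Δx = -1·4 + ½·10·4² = 76 m; v ends 39 m/s.
4–5 s: v starts 39 m/s; Δx = 39·1 + ½·9·1² = 43.5 m; v ends 48 m/s.
x(5) = -4 + Σ Δx = 115.5 m.

115.5 m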